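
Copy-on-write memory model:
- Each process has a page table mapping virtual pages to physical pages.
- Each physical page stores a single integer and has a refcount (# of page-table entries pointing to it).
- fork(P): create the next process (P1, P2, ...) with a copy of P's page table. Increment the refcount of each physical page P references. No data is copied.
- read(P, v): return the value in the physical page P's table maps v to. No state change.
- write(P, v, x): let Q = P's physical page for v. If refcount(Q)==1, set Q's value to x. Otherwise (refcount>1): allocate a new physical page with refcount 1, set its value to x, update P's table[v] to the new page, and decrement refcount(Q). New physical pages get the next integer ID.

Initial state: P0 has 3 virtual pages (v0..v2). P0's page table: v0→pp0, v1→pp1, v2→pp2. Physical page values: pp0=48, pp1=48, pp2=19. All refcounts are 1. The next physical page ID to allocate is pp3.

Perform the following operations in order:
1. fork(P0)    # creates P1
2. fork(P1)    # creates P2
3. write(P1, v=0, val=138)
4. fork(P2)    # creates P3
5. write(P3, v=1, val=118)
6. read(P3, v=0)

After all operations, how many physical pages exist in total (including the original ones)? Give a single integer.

Op 1: fork(P0) -> P1. 3 ppages; refcounts: pp0:2 pp1:2 pp2:2
Op 2: fork(P1) -> P2. 3 ppages; refcounts: pp0:3 pp1:3 pp2:3
Op 3: write(P1, v0, 138). refcount(pp0)=3>1 -> COPY to pp3. 4 ppages; refcounts: pp0:2 pp1:3 pp2:3 pp3:1
Op 4: fork(P2) -> P3. 4 ppages; refcounts: pp0:3 pp1:4 pp2:4 pp3:1
Op 5: write(P3, v1, 118). refcount(pp1)=4>1 -> COPY to pp4. 5 ppages; refcounts: pp0:3 pp1:3 pp2:4 pp3:1 pp4:1
Op 6: read(P3, v0) -> 48. No state change.

Answer: 5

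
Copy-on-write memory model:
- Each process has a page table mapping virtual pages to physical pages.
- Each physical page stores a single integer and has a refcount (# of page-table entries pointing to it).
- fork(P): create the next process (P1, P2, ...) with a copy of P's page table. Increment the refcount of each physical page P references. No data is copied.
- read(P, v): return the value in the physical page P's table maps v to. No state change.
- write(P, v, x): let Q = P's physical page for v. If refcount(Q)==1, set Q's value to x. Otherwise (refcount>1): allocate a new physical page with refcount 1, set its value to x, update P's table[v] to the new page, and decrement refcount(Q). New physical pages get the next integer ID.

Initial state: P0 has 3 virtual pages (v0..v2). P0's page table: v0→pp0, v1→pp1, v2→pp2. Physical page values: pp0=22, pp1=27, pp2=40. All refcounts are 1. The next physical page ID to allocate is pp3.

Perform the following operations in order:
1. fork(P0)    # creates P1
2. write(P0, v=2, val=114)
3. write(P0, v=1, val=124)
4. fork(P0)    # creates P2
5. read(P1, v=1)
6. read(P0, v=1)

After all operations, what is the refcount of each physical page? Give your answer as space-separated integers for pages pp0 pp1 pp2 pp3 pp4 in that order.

Op 1: fork(P0) -> P1. 3 ppages; refcounts: pp0:2 pp1:2 pp2:2
Op 2: write(P0, v2, 114). refcount(pp2)=2>1 -> COPY to pp3. 4 ppages; refcounts: pp0:2 pp1:2 pp2:1 pp3:1
Op 3: write(P0, v1, 124). refcount(pp1)=2>1 -> COPY to pp4. 5 ppages; refcounts: pp0:2 pp1:1 pp2:1 pp3:1 pp4:1
Op 4: fork(P0) -> P2. 5 ppages; refcounts: pp0:3 pp1:1 pp2:1 pp3:2 pp4:2
Op 5: read(P1, v1) -> 27. No state change.
Op 6: read(P0, v1) -> 124. No state change.

Answer: 3 1 1 2 2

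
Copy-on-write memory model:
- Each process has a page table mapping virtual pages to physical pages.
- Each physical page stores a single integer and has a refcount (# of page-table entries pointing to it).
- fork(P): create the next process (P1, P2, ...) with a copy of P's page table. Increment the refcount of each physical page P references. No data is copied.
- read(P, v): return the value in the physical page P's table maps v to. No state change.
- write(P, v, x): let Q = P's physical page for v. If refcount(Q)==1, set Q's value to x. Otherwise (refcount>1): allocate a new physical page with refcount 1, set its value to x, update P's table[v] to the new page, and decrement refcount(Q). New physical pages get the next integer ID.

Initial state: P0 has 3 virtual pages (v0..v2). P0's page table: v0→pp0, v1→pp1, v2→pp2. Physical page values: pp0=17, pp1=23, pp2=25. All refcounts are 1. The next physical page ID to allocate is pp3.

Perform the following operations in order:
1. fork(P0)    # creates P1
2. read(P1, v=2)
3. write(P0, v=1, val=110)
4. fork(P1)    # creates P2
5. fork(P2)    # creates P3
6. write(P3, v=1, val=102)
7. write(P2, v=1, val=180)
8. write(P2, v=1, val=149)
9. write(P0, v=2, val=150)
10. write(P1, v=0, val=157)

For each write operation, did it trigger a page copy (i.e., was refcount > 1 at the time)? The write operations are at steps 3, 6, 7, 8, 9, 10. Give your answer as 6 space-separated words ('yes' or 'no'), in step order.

Op 1: fork(P0) -> P1. 3 ppages; refcounts: pp0:2 pp1:2 pp2:2
Op 2: read(P1, v2) -> 25. No state change.
Op 3: write(P0, v1, 110). refcount(pp1)=2>1 -> COPY to pp3. 4 ppages; refcounts: pp0:2 pp1:1 pp2:2 pp3:1
Op 4: fork(P1) -> P2. 4 ppages; refcounts: pp0:3 pp1:2 pp2:3 pp3:1
Op 5: fork(P2) -> P3. 4 ppages; refcounts: pp0:4 pp1:3 pp2:4 pp3:1
Op 6: write(P3, v1, 102). refcount(pp1)=3>1 -> COPY to pp4. 5 ppages; refcounts: pp0:4 pp1:2 pp2:4 pp3:1 pp4:1
Op 7: write(P2, v1, 180). refcount(pp1)=2>1 -> COPY to pp5. 6 ppages; refcounts: pp0:4 pp1:1 pp2:4 pp3:1 pp4:1 pp5:1
Op 8: write(P2, v1, 149). refcount(pp5)=1 -> write in place. 6 ppages; refcounts: pp0:4 pp1:1 pp2:4 pp3:1 pp4:1 pp5:1
Op 9: write(P0, v2, 150). refcount(pp2)=4>1 -> COPY to pp6. 7 ppages; refcounts: pp0:4 pp1:1 pp2:3 pp3:1 pp4:1 pp5:1 pp6:1
Op 10: write(P1, v0, 157). refcount(pp0)=4>1 -> COPY to pp7. 8 ppages; refcounts: pp0:3 pp1:1 pp2:3 pp3:1 pp4:1 pp5:1 pp6:1 pp7:1

yes yes yes no yes yes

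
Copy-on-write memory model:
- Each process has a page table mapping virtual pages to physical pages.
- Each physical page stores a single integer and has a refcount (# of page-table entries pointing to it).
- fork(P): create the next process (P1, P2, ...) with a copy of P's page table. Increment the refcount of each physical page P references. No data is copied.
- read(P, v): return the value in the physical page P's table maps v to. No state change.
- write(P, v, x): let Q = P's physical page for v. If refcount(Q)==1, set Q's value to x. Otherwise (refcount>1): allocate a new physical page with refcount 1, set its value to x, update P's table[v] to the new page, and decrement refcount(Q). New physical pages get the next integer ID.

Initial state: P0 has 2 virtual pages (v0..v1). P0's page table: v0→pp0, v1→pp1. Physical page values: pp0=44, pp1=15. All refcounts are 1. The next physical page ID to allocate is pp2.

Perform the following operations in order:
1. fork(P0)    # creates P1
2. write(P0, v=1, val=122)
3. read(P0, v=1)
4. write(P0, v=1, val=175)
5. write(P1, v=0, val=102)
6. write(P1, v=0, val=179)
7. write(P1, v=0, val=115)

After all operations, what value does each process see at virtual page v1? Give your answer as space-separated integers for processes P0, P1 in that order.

Answer: 175 15

Derivation:
Op 1: fork(P0) -> P1. 2 ppages; refcounts: pp0:2 pp1:2
Op 2: write(P0, v1, 122). refcount(pp1)=2>1 -> COPY to pp2. 3 ppages; refcounts: pp0:2 pp1:1 pp2:1
Op 3: read(P0, v1) -> 122. No state change.
Op 4: write(P0, v1, 175). refcount(pp2)=1 -> write in place. 3 ppages; refcounts: pp0:2 pp1:1 pp2:1
Op 5: write(P1, v0, 102). refcount(pp0)=2>1 -> COPY to pp3. 4 ppages; refcounts: pp0:1 pp1:1 pp2:1 pp3:1
Op 6: write(P1, v0, 179). refcount(pp3)=1 -> write in place. 4 ppages; refcounts: pp0:1 pp1:1 pp2:1 pp3:1
Op 7: write(P1, v0, 115). refcount(pp3)=1 -> write in place. 4 ppages; refcounts: pp0:1 pp1:1 pp2:1 pp3:1
P0: v1 -> pp2 = 175
P1: v1 -> pp1 = 15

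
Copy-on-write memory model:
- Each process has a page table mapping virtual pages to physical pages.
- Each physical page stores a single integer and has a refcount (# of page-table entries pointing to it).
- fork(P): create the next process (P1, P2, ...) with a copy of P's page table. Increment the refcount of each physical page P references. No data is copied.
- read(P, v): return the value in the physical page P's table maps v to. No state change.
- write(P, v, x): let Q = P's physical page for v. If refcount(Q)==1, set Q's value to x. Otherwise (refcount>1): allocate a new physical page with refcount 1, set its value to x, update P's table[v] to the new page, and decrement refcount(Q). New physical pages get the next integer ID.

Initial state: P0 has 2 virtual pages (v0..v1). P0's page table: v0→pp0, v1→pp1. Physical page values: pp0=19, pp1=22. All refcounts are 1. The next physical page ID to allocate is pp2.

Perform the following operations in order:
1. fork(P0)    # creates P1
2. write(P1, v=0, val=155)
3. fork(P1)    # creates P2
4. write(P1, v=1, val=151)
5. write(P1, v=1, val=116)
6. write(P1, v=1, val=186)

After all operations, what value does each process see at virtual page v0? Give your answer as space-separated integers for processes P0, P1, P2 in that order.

Op 1: fork(P0) -> P1. 2 ppages; refcounts: pp0:2 pp1:2
Op 2: write(P1, v0, 155). refcount(pp0)=2>1 -> COPY to pp2. 3 ppages; refcounts: pp0:1 pp1:2 pp2:1
Op 3: fork(P1) -> P2. 3 ppages; refcounts: pp0:1 pp1:3 pp2:2
Op 4: write(P1, v1, 151). refcount(pp1)=3>1 -> COPY to pp3. 4 ppages; refcounts: pp0:1 pp1:2 pp2:2 pp3:1
Op 5: write(P1, v1, 116). refcount(pp3)=1 -> write in place. 4 ppages; refcounts: pp0:1 pp1:2 pp2:2 pp3:1
Op 6: write(P1, v1, 186). refcount(pp3)=1 -> write in place. 4 ppages; refcounts: pp0:1 pp1:2 pp2:2 pp3:1
P0: v0 -> pp0 = 19
P1: v0 -> pp2 = 155
P2: v0 -> pp2 = 155

Answer: 19 155 155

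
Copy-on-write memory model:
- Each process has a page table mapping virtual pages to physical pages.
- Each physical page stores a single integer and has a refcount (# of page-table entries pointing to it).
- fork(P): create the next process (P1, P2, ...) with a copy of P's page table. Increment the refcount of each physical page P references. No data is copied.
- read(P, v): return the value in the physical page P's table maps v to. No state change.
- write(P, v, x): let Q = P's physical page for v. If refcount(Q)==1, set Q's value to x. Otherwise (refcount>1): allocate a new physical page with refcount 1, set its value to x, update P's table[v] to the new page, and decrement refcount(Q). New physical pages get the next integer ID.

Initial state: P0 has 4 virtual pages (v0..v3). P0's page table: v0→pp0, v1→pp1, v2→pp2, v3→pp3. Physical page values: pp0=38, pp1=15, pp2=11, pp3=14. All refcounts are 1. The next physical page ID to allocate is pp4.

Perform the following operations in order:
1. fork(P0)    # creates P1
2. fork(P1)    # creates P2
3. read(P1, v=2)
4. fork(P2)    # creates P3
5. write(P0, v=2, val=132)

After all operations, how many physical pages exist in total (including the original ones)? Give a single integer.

Answer: 5

Derivation:
Op 1: fork(P0) -> P1. 4 ppages; refcounts: pp0:2 pp1:2 pp2:2 pp3:2
Op 2: fork(P1) -> P2. 4 ppages; refcounts: pp0:3 pp1:3 pp2:3 pp3:3
Op 3: read(P1, v2) -> 11. No state change.
Op 4: fork(P2) -> P3. 4 ppages; refcounts: pp0:4 pp1:4 pp2:4 pp3:4
Op 5: write(P0, v2, 132). refcount(pp2)=4>1 -> COPY to pp4. 5 ppages; refcounts: pp0:4 pp1:4 pp2:3 pp3:4 pp4:1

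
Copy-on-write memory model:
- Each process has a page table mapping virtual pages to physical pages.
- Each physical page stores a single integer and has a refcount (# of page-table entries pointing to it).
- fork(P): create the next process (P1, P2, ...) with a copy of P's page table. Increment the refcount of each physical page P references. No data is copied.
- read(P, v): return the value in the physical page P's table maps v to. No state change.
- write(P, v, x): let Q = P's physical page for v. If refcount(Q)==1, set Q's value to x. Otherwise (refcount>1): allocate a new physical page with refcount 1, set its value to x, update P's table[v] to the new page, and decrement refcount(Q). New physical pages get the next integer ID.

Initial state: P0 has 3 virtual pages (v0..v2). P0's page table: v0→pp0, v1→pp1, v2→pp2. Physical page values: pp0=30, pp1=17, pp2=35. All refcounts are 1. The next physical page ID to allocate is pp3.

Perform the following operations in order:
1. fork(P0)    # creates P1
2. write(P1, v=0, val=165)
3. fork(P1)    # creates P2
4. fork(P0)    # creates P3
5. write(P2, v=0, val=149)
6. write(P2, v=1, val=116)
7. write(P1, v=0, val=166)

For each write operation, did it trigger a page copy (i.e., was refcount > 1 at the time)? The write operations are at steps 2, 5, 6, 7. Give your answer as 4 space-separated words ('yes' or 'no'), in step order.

Op 1: fork(P0) -> P1. 3 ppages; refcounts: pp0:2 pp1:2 pp2:2
Op 2: write(P1, v0, 165). refcount(pp0)=2>1 -> COPY to pp3. 4 ppages; refcounts: pp0:1 pp1:2 pp2:2 pp3:1
Op 3: fork(P1) -> P2. 4 ppages; refcounts: pp0:1 pp1:3 pp2:3 pp3:2
Op 4: fork(P0) -> P3. 4 ppages; refcounts: pp0:2 pp1:4 pp2:4 pp3:2
Op 5: write(P2, v0, 149). refcount(pp3)=2>1 -> COPY to pp4. 5 ppages; refcounts: pp0:2 pp1:4 pp2:4 pp3:1 pp4:1
Op 6: write(P2, v1, 116). refcount(pp1)=4>1 -> COPY to pp5. 6 ppages; refcounts: pp0:2 pp1:3 pp2:4 pp3:1 pp4:1 pp5:1
Op 7: write(P1, v0, 166). refcount(pp3)=1 -> write in place. 6 ppages; refcounts: pp0:2 pp1:3 pp2:4 pp3:1 pp4:1 pp5:1

yes yes yes no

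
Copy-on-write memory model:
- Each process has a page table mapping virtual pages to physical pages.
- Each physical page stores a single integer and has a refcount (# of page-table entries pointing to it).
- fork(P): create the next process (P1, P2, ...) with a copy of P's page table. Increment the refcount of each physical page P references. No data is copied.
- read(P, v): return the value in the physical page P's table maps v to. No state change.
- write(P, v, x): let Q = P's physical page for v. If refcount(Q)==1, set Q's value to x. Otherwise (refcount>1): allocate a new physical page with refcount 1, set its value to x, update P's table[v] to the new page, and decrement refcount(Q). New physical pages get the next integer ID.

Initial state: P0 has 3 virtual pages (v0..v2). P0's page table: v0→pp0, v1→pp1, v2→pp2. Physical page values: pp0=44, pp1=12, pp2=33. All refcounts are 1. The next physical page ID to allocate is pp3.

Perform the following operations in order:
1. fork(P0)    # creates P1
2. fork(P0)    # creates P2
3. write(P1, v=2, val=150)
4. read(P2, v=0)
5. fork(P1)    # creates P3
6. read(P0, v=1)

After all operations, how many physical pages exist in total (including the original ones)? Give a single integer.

Op 1: fork(P0) -> P1. 3 ppages; refcounts: pp0:2 pp1:2 pp2:2
Op 2: fork(P0) -> P2. 3 ppages; refcounts: pp0:3 pp1:3 pp2:3
Op 3: write(P1, v2, 150). refcount(pp2)=3>1 -> COPY to pp3. 4 ppages; refcounts: pp0:3 pp1:3 pp2:2 pp3:1
Op 4: read(P2, v0) -> 44. No state change.
Op 5: fork(P1) -> P3. 4 ppages; refcounts: pp0:4 pp1:4 pp2:2 pp3:2
Op 6: read(P0, v1) -> 12. No state change.

Answer: 4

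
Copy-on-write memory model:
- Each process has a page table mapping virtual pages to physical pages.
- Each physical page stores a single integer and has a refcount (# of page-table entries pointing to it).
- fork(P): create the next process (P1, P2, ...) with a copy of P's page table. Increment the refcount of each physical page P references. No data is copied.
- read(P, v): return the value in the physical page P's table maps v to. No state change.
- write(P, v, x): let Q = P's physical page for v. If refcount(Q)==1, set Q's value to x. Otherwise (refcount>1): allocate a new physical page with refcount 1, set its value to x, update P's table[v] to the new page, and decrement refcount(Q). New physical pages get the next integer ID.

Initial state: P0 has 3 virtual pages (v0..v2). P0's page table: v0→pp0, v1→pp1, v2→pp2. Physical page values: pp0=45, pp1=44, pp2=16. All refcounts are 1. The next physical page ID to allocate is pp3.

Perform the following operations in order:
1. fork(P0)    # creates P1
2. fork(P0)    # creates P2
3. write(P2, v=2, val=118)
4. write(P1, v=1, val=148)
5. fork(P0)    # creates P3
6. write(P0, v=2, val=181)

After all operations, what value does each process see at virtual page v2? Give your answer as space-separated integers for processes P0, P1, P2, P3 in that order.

Answer: 181 16 118 16

Derivation:
Op 1: fork(P0) -> P1. 3 ppages; refcounts: pp0:2 pp1:2 pp2:2
Op 2: fork(P0) -> P2. 3 ppages; refcounts: pp0:3 pp1:3 pp2:3
Op 3: write(P2, v2, 118). refcount(pp2)=3>1 -> COPY to pp3. 4 ppages; refcounts: pp0:3 pp1:3 pp2:2 pp3:1
Op 4: write(P1, v1, 148). refcount(pp1)=3>1 -> COPY to pp4. 5 ppages; refcounts: pp0:3 pp1:2 pp2:2 pp3:1 pp4:1
Op 5: fork(P0) -> P3. 5 ppages; refcounts: pp0:4 pp1:3 pp2:3 pp3:1 pp4:1
Op 6: write(P0, v2, 181). refcount(pp2)=3>1 -> COPY to pp5. 6 ppages; refcounts: pp0:4 pp1:3 pp2:2 pp3:1 pp4:1 pp5:1
P0: v2 -> pp5 = 181
P1: v2 -> pp2 = 16
P2: v2 -> pp3 = 118
P3: v2 -> pp2 = 16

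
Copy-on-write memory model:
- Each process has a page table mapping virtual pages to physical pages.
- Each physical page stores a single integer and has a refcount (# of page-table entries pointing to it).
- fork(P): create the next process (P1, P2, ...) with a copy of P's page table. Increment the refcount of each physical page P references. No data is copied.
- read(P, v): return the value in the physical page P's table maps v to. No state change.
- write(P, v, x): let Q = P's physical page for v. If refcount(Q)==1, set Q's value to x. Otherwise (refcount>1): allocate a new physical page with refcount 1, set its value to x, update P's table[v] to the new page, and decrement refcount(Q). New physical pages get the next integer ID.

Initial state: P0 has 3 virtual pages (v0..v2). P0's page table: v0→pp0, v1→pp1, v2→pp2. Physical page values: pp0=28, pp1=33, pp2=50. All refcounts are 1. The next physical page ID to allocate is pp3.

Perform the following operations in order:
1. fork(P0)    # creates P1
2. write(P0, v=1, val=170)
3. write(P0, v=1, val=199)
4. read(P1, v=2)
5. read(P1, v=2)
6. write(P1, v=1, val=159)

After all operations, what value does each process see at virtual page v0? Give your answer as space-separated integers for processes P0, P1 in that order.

Op 1: fork(P0) -> P1. 3 ppages; refcounts: pp0:2 pp1:2 pp2:2
Op 2: write(P0, v1, 170). refcount(pp1)=2>1 -> COPY to pp3. 4 ppages; refcounts: pp0:2 pp1:1 pp2:2 pp3:1
Op 3: write(P0, v1, 199). refcount(pp3)=1 -> write in place. 4 ppages; refcounts: pp0:2 pp1:1 pp2:2 pp3:1
Op 4: read(P1, v2) -> 50. No state change.
Op 5: read(P1, v2) -> 50. No state change.
Op 6: write(P1, v1, 159). refcount(pp1)=1 -> write in place. 4 ppages; refcounts: pp0:2 pp1:1 pp2:2 pp3:1
P0: v0 -> pp0 = 28
P1: v0 -> pp0 = 28

Answer: 28 28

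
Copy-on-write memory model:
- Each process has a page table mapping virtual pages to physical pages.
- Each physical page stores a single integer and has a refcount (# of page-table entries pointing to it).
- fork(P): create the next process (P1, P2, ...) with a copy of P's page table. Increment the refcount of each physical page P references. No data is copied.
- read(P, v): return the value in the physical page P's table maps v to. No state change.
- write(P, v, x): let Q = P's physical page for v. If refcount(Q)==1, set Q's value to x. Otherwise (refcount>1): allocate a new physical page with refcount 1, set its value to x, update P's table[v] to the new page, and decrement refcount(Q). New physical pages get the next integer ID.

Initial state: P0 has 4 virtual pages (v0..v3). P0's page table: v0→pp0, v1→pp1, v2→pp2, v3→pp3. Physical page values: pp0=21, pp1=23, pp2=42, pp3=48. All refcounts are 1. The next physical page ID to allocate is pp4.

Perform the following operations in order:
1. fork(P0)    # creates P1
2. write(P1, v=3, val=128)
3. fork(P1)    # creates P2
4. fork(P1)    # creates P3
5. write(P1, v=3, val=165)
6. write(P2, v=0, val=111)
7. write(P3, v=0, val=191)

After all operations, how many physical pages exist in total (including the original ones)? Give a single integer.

Op 1: fork(P0) -> P1. 4 ppages; refcounts: pp0:2 pp1:2 pp2:2 pp3:2
Op 2: write(P1, v3, 128). refcount(pp3)=2>1 -> COPY to pp4. 5 ppages; refcounts: pp0:2 pp1:2 pp2:2 pp3:1 pp4:1
Op 3: fork(P1) -> P2. 5 ppages; refcounts: pp0:3 pp1:3 pp2:3 pp3:1 pp4:2
Op 4: fork(P1) -> P3. 5 ppages; refcounts: pp0:4 pp1:4 pp2:4 pp3:1 pp4:3
Op 5: write(P1, v3, 165). refcount(pp4)=3>1 -> COPY to pp5. 6 ppages; refcounts: pp0:4 pp1:4 pp2:4 pp3:1 pp4:2 pp5:1
Op 6: write(P2, v0, 111). refcount(pp0)=4>1 -> COPY to pp6. 7 ppages; refcounts: pp0:3 pp1:4 pp2:4 pp3:1 pp4:2 pp5:1 pp6:1
Op 7: write(P3, v0, 191). refcount(pp0)=3>1 -> COPY to pp7. 8 ppages; refcounts: pp0:2 pp1:4 pp2:4 pp3:1 pp4:2 pp5:1 pp6:1 pp7:1

Answer: 8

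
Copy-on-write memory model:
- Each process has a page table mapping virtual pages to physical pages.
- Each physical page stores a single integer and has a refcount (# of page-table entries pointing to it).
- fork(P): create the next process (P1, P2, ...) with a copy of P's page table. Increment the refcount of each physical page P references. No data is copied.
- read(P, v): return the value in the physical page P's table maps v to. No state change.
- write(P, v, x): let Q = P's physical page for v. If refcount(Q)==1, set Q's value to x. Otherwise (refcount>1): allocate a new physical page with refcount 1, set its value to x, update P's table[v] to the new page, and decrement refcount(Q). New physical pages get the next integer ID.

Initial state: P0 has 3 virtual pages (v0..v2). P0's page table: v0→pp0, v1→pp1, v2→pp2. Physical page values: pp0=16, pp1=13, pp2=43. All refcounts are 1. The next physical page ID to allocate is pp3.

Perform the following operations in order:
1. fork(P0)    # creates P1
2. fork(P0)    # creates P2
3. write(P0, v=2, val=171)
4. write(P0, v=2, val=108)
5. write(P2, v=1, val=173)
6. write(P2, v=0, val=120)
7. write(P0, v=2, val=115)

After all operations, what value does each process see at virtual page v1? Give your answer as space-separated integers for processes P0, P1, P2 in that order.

Answer: 13 13 173

Derivation:
Op 1: fork(P0) -> P1. 3 ppages; refcounts: pp0:2 pp1:2 pp2:2
Op 2: fork(P0) -> P2. 3 ppages; refcounts: pp0:3 pp1:3 pp2:3
Op 3: write(P0, v2, 171). refcount(pp2)=3>1 -> COPY to pp3. 4 ppages; refcounts: pp0:3 pp1:3 pp2:2 pp3:1
Op 4: write(P0, v2, 108). refcount(pp3)=1 -> write in place. 4 ppages; refcounts: pp0:3 pp1:3 pp2:2 pp3:1
Op 5: write(P2, v1, 173). refcount(pp1)=3>1 -> COPY to pp4. 5 ppages; refcounts: pp0:3 pp1:2 pp2:2 pp3:1 pp4:1
Op 6: write(P2, v0, 120). refcount(pp0)=3>1 -> COPY to pp5. 6 ppages; refcounts: pp0:2 pp1:2 pp2:2 pp3:1 pp4:1 pp5:1
Op 7: write(P0, v2, 115). refcount(pp3)=1 -> write in place. 6 ppages; refcounts: pp0:2 pp1:2 pp2:2 pp3:1 pp4:1 pp5:1
P0: v1 -> pp1 = 13
P1: v1 -> pp1 = 13
P2: v1 -> pp4 = 173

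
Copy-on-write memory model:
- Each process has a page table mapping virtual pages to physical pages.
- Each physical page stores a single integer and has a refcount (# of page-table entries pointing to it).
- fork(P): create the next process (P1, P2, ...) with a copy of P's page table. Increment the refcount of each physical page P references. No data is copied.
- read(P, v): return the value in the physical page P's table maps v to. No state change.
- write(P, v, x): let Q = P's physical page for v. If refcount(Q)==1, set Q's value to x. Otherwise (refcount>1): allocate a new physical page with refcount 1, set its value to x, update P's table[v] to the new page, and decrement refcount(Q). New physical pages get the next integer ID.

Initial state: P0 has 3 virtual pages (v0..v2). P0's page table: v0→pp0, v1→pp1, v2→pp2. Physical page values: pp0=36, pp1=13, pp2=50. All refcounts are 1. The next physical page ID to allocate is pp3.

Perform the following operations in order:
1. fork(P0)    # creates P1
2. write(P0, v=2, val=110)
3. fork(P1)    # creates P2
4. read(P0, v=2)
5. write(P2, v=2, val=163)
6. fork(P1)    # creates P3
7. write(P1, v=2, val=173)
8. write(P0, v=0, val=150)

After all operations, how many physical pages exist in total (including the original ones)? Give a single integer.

Answer: 7

Derivation:
Op 1: fork(P0) -> P1. 3 ppages; refcounts: pp0:2 pp1:2 pp2:2
Op 2: write(P0, v2, 110). refcount(pp2)=2>1 -> COPY to pp3. 4 ppages; refcounts: pp0:2 pp1:2 pp2:1 pp3:1
Op 3: fork(P1) -> P2. 4 ppages; refcounts: pp0:3 pp1:3 pp2:2 pp3:1
Op 4: read(P0, v2) -> 110. No state change.
Op 5: write(P2, v2, 163). refcount(pp2)=2>1 -> COPY to pp4. 5 ppages; refcounts: pp0:3 pp1:3 pp2:1 pp3:1 pp4:1
Op 6: fork(P1) -> P3. 5 ppages; refcounts: pp0:4 pp1:4 pp2:2 pp3:1 pp4:1
Op 7: write(P1, v2, 173). refcount(pp2)=2>1 -> COPY to pp5. 6 ppages; refcounts: pp0:4 pp1:4 pp2:1 pp3:1 pp4:1 pp5:1
Op 8: write(P0, v0, 150). refcount(pp0)=4>1 -> COPY to pp6. 7 ppages; refcounts: pp0:3 pp1:4 pp2:1 pp3:1 pp4:1 pp5:1 pp6:1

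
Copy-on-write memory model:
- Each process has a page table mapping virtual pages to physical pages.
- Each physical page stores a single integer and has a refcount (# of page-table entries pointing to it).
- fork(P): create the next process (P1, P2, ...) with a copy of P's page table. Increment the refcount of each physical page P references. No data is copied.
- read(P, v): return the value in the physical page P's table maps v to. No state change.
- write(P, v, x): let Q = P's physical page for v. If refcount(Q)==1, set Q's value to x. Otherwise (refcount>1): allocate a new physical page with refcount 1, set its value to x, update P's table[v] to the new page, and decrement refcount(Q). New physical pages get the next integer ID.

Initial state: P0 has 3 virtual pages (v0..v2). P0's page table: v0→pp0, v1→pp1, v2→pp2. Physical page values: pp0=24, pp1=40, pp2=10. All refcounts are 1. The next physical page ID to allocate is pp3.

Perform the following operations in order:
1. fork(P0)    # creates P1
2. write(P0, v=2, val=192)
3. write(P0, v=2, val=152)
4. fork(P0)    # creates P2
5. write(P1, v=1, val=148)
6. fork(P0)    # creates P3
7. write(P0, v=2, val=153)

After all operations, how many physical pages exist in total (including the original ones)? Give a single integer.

Op 1: fork(P0) -> P1. 3 ppages; refcounts: pp0:2 pp1:2 pp2:2
Op 2: write(P0, v2, 192). refcount(pp2)=2>1 -> COPY to pp3. 4 ppages; refcounts: pp0:2 pp1:2 pp2:1 pp3:1
Op 3: write(P0, v2, 152). refcount(pp3)=1 -> write in place. 4 ppages; refcounts: pp0:2 pp1:2 pp2:1 pp3:1
Op 4: fork(P0) -> P2. 4 ppages; refcounts: pp0:3 pp1:3 pp2:1 pp3:2
Op 5: write(P1, v1, 148). refcount(pp1)=3>1 -> COPY to pp4. 5 ppages; refcounts: pp0:3 pp1:2 pp2:1 pp3:2 pp4:1
Op 6: fork(P0) -> P3. 5 ppages; refcounts: pp0:4 pp1:3 pp2:1 pp3:3 pp4:1
Op 7: write(P0, v2, 153). refcount(pp3)=3>1 -> COPY to pp5. 6 ppages; refcounts: pp0:4 pp1:3 pp2:1 pp3:2 pp4:1 pp5:1

Answer: 6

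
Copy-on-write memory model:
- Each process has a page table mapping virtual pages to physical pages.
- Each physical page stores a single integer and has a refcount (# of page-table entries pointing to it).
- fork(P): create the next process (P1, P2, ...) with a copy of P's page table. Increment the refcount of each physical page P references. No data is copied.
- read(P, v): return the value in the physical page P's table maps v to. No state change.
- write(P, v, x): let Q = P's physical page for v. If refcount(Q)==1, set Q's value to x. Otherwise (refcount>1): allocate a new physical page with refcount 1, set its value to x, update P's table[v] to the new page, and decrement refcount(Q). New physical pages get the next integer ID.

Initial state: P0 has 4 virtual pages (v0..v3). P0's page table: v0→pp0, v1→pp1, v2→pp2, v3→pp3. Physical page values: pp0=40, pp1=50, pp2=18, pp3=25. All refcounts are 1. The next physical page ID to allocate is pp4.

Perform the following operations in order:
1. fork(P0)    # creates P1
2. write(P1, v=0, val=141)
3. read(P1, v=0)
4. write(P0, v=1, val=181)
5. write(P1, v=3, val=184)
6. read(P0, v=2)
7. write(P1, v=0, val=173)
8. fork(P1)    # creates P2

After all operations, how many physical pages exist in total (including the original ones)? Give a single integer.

Answer: 7

Derivation:
Op 1: fork(P0) -> P1. 4 ppages; refcounts: pp0:2 pp1:2 pp2:2 pp3:2
Op 2: write(P1, v0, 141). refcount(pp0)=2>1 -> COPY to pp4. 5 ppages; refcounts: pp0:1 pp1:2 pp2:2 pp3:2 pp4:1
Op 3: read(P1, v0) -> 141. No state change.
Op 4: write(P0, v1, 181). refcount(pp1)=2>1 -> COPY to pp5. 6 ppages; refcounts: pp0:1 pp1:1 pp2:2 pp3:2 pp4:1 pp5:1
Op 5: write(P1, v3, 184). refcount(pp3)=2>1 -> COPY to pp6. 7 ppages; refcounts: pp0:1 pp1:1 pp2:2 pp3:1 pp4:1 pp5:1 pp6:1
Op 6: read(P0, v2) -> 18. No state change.
Op 7: write(P1, v0, 173). refcount(pp4)=1 -> write in place. 7 ppages; refcounts: pp0:1 pp1:1 pp2:2 pp3:1 pp4:1 pp5:1 pp6:1
Op 8: fork(P1) -> P2. 7 ppages; refcounts: pp0:1 pp1:2 pp2:3 pp3:1 pp4:2 pp5:1 pp6:2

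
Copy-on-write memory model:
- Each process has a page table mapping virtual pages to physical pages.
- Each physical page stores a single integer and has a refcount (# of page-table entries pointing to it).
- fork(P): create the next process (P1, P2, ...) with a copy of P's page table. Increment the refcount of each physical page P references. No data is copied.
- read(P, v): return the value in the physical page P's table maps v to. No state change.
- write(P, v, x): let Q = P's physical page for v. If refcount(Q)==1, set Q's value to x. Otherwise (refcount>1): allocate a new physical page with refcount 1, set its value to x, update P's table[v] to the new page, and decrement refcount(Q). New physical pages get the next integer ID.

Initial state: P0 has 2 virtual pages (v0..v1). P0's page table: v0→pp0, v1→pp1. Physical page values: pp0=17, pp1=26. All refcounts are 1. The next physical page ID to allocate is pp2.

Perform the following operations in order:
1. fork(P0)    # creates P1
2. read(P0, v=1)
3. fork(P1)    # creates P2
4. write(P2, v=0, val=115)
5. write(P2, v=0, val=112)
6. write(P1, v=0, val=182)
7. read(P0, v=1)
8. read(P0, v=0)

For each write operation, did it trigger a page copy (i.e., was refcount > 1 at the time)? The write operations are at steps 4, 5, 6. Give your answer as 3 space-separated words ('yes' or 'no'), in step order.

Op 1: fork(P0) -> P1. 2 ppages; refcounts: pp0:2 pp1:2
Op 2: read(P0, v1) -> 26. No state change.
Op 3: fork(P1) -> P2. 2 ppages; refcounts: pp0:3 pp1:3
Op 4: write(P2, v0, 115). refcount(pp0)=3>1 -> COPY to pp2. 3 ppages; refcounts: pp0:2 pp1:3 pp2:1
Op 5: write(P2, v0, 112). refcount(pp2)=1 -> write in place. 3 ppages; refcounts: pp0:2 pp1:3 pp2:1
Op 6: write(P1, v0, 182). refcount(pp0)=2>1 -> COPY to pp3. 4 ppages; refcounts: pp0:1 pp1:3 pp2:1 pp3:1
Op 7: read(P0, v1) -> 26. No state change.
Op 8: read(P0, v0) -> 17. No state change.

yes no yes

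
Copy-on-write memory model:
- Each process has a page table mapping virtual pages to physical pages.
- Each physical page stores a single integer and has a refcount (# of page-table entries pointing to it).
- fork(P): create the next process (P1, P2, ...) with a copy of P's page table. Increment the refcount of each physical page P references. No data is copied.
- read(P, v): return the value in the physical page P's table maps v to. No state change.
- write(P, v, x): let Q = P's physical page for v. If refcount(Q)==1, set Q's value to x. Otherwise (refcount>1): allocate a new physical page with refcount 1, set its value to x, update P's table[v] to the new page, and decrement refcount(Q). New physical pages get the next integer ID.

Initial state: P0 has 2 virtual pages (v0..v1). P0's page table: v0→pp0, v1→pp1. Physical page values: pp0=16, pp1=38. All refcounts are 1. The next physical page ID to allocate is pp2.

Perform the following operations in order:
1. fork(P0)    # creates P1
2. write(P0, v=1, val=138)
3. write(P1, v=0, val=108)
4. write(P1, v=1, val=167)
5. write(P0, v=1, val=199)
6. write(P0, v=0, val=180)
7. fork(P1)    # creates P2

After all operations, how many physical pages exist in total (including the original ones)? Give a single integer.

Answer: 4

Derivation:
Op 1: fork(P0) -> P1. 2 ppages; refcounts: pp0:2 pp1:2
Op 2: write(P0, v1, 138). refcount(pp1)=2>1 -> COPY to pp2. 3 ppages; refcounts: pp0:2 pp1:1 pp2:1
Op 3: write(P1, v0, 108). refcount(pp0)=2>1 -> COPY to pp3. 4 ppages; refcounts: pp0:1 pp1:1 pp2:1 pp3:1
Op 4: write(P1, v1, 167). refcount(pp1)=1 -> write in place. 4 ppages; refcounts: pp0:1 pp1:1 pp2:1 pp3:1
Op 5: write(P0, v1, 199). refcount(pp2)=1 -> write in place. 4 ppages; refcounts: pp0:1 pp1:1 pp2:1 pp3:1
Op 6: write(P0, v0, 180). refcount(pp0)=1 -> write in place. 4 ppages; refcounts: pp0:1 pp1:1 pp2:1 pp3:1
Op 7: fork(P1) -> P2. 4 ppages; refcounts: pp0:1 pp1:2 pp2:1 pp3:2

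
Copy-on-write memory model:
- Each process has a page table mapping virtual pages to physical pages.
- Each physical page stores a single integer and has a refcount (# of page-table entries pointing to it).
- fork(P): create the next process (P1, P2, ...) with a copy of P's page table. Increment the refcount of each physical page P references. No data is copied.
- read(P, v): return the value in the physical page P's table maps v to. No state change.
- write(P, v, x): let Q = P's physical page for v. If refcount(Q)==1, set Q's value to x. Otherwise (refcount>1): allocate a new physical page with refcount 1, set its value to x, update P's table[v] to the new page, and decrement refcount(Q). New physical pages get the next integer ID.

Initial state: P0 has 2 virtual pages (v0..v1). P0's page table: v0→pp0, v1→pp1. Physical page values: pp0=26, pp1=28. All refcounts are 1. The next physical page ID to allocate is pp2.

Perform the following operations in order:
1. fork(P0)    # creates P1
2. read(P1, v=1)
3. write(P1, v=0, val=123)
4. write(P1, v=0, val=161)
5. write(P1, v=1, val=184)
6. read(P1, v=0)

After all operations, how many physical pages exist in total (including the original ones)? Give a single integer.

Op 1: fork(P0) -> P1. 2 ppages; refcounts: pp0:2 pp1:2
Op 2: read(P1, v1) -> 28. No state change.
Op 3: write(P1, v0, 123). refcount(pp0)=2>1 -> COPY to pp2. 3 ppages; refcounts: pp0:1 pp1:2 pp2:1
Op 4: write(P1, v0, 161). refcount(pp2)=1 -> write in place. 3 ppages; refcounts: pp0:1 pp1:2 pp2:1
Op 5: write(P1, v1, 184). refcount(pp1)=2>1 -> COPY to pp3. 4 ppages; refcounts: pp0:1 pp1:1 pp2:1 pp3:1
Op 6: read(P1, v0) -> 161. No state change.

Answer: 4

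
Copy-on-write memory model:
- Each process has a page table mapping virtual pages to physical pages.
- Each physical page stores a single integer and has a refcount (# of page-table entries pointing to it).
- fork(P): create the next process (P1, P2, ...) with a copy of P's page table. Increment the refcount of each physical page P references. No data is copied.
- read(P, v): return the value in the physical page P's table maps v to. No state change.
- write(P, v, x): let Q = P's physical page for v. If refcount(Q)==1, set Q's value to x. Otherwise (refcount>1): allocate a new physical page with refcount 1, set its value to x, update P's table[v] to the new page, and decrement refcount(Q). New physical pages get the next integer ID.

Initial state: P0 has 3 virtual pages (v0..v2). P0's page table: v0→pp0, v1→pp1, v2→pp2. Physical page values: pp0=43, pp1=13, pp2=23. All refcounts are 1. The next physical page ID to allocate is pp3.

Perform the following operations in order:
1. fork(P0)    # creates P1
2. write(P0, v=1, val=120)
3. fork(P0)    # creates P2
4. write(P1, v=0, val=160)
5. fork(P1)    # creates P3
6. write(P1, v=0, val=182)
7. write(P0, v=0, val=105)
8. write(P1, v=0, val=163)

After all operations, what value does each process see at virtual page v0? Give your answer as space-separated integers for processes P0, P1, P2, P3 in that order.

Answer: 105 163 43 160

Derivation:
Op 1: fork(P0) -> P1. 3 ppages; refcounts: pp0:2 pp1:2 pp2:2
Op 2: write(P0, v1, 120). refcount(pp1)=2>1 -> COPY to pp3. 4 ppages; refcounts: pp0:2 pp1:1 pp2:2 pp3:1
Op 3: fork(P0) -> P2. 4 ppages; refcounts: pp0:3 pp1:1 pp2:3 pp3:2
Op 4: write(P1, v0, 160). refcount(pp0)=3>1 -> COPY to pp4. 5 ppages; refcounts: pp0:2 pp1:1 pp2:3 pp3:2 pp4:1
Op 5: fork(P1) -> P3. 5 ppages; refcounts: pp0:2 pp1:2 pp2:4 pp3:2 pp4:2
Op 6: write(P1, v0, 182). refcount(pp4)=2>1 -> COPY to pp5. 6 ppages; refcounts: pp0:2 pp1:2 pp2:4 pp3:2 pp4:1 pp5:1
Op 7: write(P0, v0, 105). refcount(pp0)=2>1 -> COPY to pp6. 7 ppages; refcounts: pp0:1 pp1:2 pp2:4 pp3:2 pp4:1 pp5:1 pp6:1
Op 8: write(P1, v0, 163). refcount(pp5)=1 -> write in place. 7 ppages; refcounts: pp0:1 pp1:2 pp2:4 pp3:2 pp4:1 pp5:1 pp6:1
P0: v0 -> pp6 = 105
P1: v0 -> pp5 = 163
P2: v0 -> pp0 = 43
P3: v0 -> pp4 = 160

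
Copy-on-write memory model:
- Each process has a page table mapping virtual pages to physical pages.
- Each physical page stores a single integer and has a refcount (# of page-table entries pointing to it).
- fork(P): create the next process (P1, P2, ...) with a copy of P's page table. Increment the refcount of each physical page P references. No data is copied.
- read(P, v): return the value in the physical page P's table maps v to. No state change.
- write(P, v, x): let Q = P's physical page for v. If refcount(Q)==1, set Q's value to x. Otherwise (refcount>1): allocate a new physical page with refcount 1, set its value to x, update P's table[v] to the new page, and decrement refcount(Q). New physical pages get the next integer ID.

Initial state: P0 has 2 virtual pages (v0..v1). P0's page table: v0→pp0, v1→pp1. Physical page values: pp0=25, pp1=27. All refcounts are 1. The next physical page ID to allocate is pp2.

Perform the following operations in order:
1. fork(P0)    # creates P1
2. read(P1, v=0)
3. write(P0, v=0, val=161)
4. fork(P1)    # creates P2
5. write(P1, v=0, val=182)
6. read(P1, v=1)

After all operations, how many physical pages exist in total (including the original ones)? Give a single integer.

Op 1: fork(P0) -> P1. 2 ppages; refcounts: pp0:2 pp1:2
Op 2: read(P1, v0) -> 25. No state change.
Op 3: write(P0, v0, 161). refcount(pp0)=2>1 -> COPY to pp2. 3 ppages; refcounts: pp0:1 pp1:2 pp2:1
Op 4: fork(P1) -> P2. 3 ppages; refcounts: pp0:2 pp1:3 pp2:1
Op 5: write(P1, v0, 182). refcount(pp0)=2>1 -> COPY to pp3. 4 ppages; refcounts: pp0:1 pp1:3 pp2:1 pp3:1
Op 6: read(P1, v1) -> 27. No state change.

Answer: 4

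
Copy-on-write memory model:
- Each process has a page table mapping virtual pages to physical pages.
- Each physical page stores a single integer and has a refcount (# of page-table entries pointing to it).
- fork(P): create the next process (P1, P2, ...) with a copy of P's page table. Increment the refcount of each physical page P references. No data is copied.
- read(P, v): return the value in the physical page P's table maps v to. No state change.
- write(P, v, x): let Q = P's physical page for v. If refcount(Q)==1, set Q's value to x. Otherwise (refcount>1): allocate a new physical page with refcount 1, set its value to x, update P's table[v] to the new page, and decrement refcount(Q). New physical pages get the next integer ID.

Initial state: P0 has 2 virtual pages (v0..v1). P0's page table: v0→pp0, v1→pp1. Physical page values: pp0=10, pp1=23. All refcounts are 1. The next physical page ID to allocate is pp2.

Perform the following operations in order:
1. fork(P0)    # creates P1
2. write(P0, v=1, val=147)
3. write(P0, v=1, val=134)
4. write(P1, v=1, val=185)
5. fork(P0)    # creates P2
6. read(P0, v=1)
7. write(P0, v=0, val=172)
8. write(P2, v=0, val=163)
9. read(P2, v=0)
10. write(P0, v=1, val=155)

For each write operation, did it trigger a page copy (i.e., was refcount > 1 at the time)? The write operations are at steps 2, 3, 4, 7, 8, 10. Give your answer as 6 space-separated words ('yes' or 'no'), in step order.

Op 1: fork(P0) -> P1. 2 ppages; refcounts: pp0:2 pp1:2
Op 2: write(P0, v1, 147). refcount(pp1)=2>1 -> COPY to pp2. 3 ppages; refcounts: pp0:2 pp1:1 pp2:1
Op 3: write(P0, v1, 134). refcount(pp2)=1 -> write in place. 3 ppages; refcounts: pp0:2 pp1:1 pp2:1
Op 4: write(P1, v1, 185). refcount(pp1)=1 -> write in place. 3 ppages; refcounts: pp0:2 pp1:1 pp2:1
Op 5: fork(P0) -> P2. 3 ppages; refcounts: pp0:3 pp1:1 pp2:2
Op 6: read(P0, v1) -> 134. No state change.
Op 7: write(P0, v0, 172). refcount(pp0)=3>1 -> COPY to pp3. 4 ppages; refcounts: pp0:2 pp1:1 pp2:2 pp3:1
Op 8: write(P2, v0, 163). refcount(pp0)=2>1 -> COPY to pp4. 5 ppages; refcounts: pp0:1 pp1:1 pp2:2 pp3:1 pp4:1
Op 9: read(P2, v0) -> 163. No state change.
Op 10: write(P0, v1, 155). refcount(pp2)=2>1 -> COPY to pp5. 6 ppages; refcounts: pp0:1 pp1:1 pp2:1 pp3:1 pp4:1 pp5:1

yes no no yes yes yes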